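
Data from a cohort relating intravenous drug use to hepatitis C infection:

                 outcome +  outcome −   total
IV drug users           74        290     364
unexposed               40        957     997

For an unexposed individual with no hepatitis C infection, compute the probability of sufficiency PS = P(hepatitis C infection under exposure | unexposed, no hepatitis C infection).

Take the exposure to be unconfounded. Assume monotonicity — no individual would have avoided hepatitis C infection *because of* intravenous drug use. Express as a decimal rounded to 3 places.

PS ≈ 0.170

p₁ = P(outcome | exposed) = 74/364 = 0.2033
p₀ = P(outcome | unexposed) = 40/997 = 0.04012
Under exogeneity and monotonicity, PS = (p₁ − p₀) / (1 − p₀).
PS = (0.2033 − 0.04012) / (1 − 0.04012) = 0.16318 / 0.95988 ≈ 0.1700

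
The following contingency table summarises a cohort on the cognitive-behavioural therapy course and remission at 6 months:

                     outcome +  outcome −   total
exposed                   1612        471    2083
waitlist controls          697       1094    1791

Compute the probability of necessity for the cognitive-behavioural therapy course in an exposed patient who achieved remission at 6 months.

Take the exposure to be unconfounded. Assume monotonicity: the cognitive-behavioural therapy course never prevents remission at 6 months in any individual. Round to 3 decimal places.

p₁ = P(outcome | exposed) = 1612/2083 = 0.77388
p₀ = P(outcome | unexposed) = 697/1791 = 0.38917
Under exogeneity and monotonicity, PN = (p₁ − p₀)/p₁.
PN = (0.77388 − 0.38917) / 0.77388 ≈ 0.4971

PN ≈ 0.497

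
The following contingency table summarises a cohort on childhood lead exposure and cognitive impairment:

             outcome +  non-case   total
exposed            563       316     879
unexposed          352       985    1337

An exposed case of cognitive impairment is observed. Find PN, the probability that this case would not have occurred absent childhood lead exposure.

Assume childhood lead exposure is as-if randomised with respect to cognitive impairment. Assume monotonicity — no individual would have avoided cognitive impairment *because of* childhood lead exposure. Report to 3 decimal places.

p₁ = P(outcome | exposed) = 563/879 = 0.6405
p₀ = P(outcome | unexposed) = 352/1337 = 0.26328
Under exogeneity and monotonicity, PN = (p₁ − p₀)/p₁.
PN = (0.6405 − 0.26328) / 0.6405 ≈ 0.5890

PN ≈ 0.589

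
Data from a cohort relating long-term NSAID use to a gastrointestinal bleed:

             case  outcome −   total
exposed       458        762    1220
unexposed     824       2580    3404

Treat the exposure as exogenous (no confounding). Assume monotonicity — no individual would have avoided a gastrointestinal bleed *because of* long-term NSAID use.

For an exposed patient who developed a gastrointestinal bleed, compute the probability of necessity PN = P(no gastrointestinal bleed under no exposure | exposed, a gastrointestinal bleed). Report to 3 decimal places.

p₁ = P(outcome | exposed) = 458/1220 = 0.37541
p₀ = P(outcome | unexposed) = 824/3404 = 0.24207
Under exogeneity and monotonicity, PN = (p₁ − p₀)/p₁.
PN = (0.37541 − 0.24207) / 0.37541 ≈ 0.3552

PN ≈ 0.355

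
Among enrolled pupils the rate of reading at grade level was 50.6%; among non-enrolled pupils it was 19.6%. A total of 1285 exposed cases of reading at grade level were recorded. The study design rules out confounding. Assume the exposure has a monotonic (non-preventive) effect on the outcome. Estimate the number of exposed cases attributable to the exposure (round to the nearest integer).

about 787 cases

p₁ = 0.506, p₀ = 0.196.
PN = (p₁ − p₀)/p₁ = (0.506 − 0.196) / 0.506 ≈ 0.61265.
Attributable cases ≈ PN × (exposed cases) = 0.61265 × 1285 ≈ 787.25.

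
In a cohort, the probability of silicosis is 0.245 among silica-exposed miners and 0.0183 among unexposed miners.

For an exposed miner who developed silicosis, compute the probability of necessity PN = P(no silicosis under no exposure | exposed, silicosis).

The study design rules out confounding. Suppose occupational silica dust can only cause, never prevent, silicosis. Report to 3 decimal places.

Let p₁ = 0.245, p₀ = 0.0183.
Under exogeneity and monotonicity, PN = (p₁ − p₀) / p₁.
PN = (0.245 − 0.0183) / 0.245 = 0.2267 / 0.245 ≈ 0.9253

PN ≈ 0.925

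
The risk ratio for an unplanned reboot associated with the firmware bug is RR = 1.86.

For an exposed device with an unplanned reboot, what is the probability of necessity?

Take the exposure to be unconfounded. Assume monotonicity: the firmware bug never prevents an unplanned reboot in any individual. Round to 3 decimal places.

Under exogeneity and monotonicity, PN = (RR − 1) / RR = 1 − 1/RR.
PN = (1.86 − 1) / 1.86 = 0.86 / 1.86 ≈ 0.4624

PN ≈ 0.462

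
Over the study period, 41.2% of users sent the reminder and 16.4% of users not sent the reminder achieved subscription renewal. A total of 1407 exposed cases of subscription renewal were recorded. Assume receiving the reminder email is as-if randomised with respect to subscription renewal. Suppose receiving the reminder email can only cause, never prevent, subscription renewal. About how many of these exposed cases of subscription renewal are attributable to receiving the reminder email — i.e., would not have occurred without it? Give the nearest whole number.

p₁ = 0.412, p₀ = 0.164.
PN = (p₁ − p₀)/p₁ = (0.412 − 0.164) / 0.412 ≈ 0.60194.
Attributable cases ≈ PN × (exposed cases) = 0.60194 × 1407 ≈ 846.93.

about 847 cases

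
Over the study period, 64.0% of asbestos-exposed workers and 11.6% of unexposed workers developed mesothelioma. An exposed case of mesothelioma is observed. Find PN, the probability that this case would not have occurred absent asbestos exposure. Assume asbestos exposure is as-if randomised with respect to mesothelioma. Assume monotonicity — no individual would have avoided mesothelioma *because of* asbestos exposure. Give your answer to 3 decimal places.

PN ≈ 0.819

p₁ = 0.64, p₀ = 0.116.
Under exogeneity and monotonicity, PN = (p₁ − p₀) / p₁.
PN = (0.64 − 0.116) / 0.64 = 0.524 / 0.64 ≈ 0.8187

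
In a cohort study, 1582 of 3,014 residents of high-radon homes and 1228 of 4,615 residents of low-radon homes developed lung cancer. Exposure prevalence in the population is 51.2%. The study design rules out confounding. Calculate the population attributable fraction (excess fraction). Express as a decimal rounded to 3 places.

p₁ = P(outcome | exposed) = 1582/3014 = 0.52488
p₀ = P(outcome | unexposed) = 1228/4615 = 0.26609
Overall risk P(Y=1) = π·p₁ + (1−π)·p₀ = 0.512×0.52488 + 0.488×0.26609 = 0.39859.
Under exogeneity, PAF = [P(Y=1) − p₀] / P(Y=1).
PAF = (0.39859 − 0.26609) / 0.39859 ≈ 0.3324

PAF ≈ 0.332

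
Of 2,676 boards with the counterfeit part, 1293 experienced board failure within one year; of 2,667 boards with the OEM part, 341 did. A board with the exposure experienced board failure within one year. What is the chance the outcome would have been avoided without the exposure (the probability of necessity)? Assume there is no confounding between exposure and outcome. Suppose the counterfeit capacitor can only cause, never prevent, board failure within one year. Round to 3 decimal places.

p₁ = P(outcome | exposed) = 1293/2676 = 0.48318
p₀ = P(outcome | unexposed) = 341/2667 = 0.12786
Under exogeneity and monotonicity, PN = (p₁ − p₀) / p₁.
PN = (0.48318 − 0.12786) / 0.48318 = 0.35532 / 0.48318 ≈ 0.7354

PN ≈ 0.735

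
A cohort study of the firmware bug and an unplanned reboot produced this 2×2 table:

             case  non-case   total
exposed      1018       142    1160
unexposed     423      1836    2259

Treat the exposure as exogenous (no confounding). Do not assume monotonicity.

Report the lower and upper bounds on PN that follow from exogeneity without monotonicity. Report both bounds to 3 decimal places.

0.787 ≤ PN ≤ 0.926

p₁ = P(outcome | exposed) = 1018/1160 = 0.87759
p₀ = P(outcome | unexposed) = 423/2259 = 0.18725
Under exogeneity alone the bounds on PN are max{0,(p₁−p₀)/p₁} ≤ PN ≤ min{1,(1−p₀)/p₁}.
  lower = (p₁ − p₀)/p₁ = 0.69034 / 0.87759 ≈ 0.7866
  upper = min{1, (1 − p₀)/p₁} = 0.81275 / 0.87759 ≈ 0.9261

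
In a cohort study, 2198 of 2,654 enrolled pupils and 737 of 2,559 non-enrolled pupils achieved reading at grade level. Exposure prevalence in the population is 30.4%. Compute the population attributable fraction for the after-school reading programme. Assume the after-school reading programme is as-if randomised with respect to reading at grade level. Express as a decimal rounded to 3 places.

PAF ≈ 0.363

p₁ = P(outcome | exposed) = 2198/2654 = 0.82818
p₀ = P(outcome | unexposed) = 737/2559 = 0.288
Overall risk P(Y=1) = π·p₁ + (1−π)·p₀ = 0.304×0.82818 + 0.696×0.288 = 0.45222.
Under exogeneity, PAF = [P(Y=1) − p₀] / P(Y=1).
PAF = (0.45222 − 0.288) / 0.45222 ≈ 0.3631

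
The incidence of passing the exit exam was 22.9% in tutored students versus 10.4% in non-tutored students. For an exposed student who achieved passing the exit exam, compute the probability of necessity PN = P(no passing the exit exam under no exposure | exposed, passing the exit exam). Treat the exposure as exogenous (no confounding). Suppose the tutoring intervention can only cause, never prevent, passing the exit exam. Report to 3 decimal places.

PN ≈ 0.546

p₁ = 0.229, p₀ = 0.104.
Under exogeneity and monotonicity, PN = (p₁ − p₀) / p₁.
PN = (0.229 − 0.104) / 0.229 = 0.125 / 0.229 ≈ 0.5459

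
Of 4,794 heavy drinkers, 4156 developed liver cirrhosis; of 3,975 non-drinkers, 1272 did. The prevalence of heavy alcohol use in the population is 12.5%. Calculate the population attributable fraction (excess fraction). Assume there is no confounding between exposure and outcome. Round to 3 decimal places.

p₁ = P(outcome | exposed) = 4156/4794 = 0.86692
p₀ = P(outcome | unexposed) = 1272/3975 = 0.32
Overall risk P(Y=1) = π·p₁ + (1−π)·p₀ = 0.125×0.86692 + 0.875×0.32 = 0.38836.
Under exogeneity, PAF = [P(Y=1) − p₀] / P(Y=1).
PAF = (0.38836 − 0.32) / 0.38836 ≈ 0.1760

PAF ≈ 0.176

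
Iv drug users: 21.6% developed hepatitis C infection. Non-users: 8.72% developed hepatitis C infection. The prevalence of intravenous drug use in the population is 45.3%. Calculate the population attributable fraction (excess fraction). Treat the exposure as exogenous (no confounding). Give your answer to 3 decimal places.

p₁ = 0.216, p₀ = 0.0872.
Overall risk P(Y=1) = π·p₁ + (1−π)·p₀ = 0.453×0.216 + 0.547×0.0872 = 0.14555.
Under exogeneity, PAF = [P(Y=1) − p₀] / P(Y=1).
PAF = (0.14555 − 0.0872) / 0.14555 ≈ 0.4009

PAF ≈ 0.401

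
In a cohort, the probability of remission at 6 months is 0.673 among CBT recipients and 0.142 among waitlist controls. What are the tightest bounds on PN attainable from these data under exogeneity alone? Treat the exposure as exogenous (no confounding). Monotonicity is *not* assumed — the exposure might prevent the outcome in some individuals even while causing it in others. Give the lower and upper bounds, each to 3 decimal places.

0.789 ≤ PN ≤ 1.000

Let p₁ = 0.673, p₀ = 0.142.
Under exogeneity alone the bounds on PN are max{0,(p₁−p₀)/p₁} ≤ PN ≤ min{1,(1−p₀)/p₁}.
  lower = (p₁ − p₀)/p₁ = 0.531 / 0.673 ≈ 0.7890
  upper = min{1, (1 − p₀)/p₁} = 0.858 / 0.673 ≈ 1.2749 → capped at 1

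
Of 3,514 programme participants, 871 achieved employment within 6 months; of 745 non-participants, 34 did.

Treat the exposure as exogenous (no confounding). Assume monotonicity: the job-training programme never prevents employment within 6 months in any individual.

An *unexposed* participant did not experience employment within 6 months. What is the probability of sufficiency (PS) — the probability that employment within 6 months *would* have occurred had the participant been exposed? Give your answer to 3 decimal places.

p₁ = P(outcome | exposed) = 871/3514 = 0.24787
p₀ = P(outcome | unexposed) = 34/745 = 0.045638
Under exogeneity and monotonicity, PS = (p₁ − p₀) / (1 − p₀).
PS = (0.24787 − 0.045638) / (1 − 0.045638) = 0.20223 / 0.95436 ≈ 0.2119

PS ≈ 0.212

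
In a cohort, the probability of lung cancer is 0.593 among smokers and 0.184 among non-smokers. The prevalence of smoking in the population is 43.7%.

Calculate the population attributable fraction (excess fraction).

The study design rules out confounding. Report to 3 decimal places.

Let p₁ = 0.593, p₀ = 0.184.
Overall risk P(Y=1) = π·p₁ + (1−π)·p₀ = 0.437×0.593 + 0.563×0.184 = 0.36273.
Under exogeneity, PAF = [P(Y=1) − p₀] / P(Y=1).
PAF = (0.36273 − 0.184) / 0.36273 ≈ 0.4927

PAF ≈ 0.493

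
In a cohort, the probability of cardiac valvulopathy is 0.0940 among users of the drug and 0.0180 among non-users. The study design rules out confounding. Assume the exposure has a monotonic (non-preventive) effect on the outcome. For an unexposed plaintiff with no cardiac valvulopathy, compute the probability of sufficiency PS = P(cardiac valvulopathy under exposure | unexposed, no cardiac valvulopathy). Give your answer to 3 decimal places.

Let p₁ = 0.094, p₀ = 0.018.
Under exogeneity and monotonicity, PS = (p₁ − p₀) / (1 − p₀).
PS = (0.094 − 0.018) / (1 − 0.018) = 0.076 / 0.982 ≈ 0.0774

PS ≈ 0.077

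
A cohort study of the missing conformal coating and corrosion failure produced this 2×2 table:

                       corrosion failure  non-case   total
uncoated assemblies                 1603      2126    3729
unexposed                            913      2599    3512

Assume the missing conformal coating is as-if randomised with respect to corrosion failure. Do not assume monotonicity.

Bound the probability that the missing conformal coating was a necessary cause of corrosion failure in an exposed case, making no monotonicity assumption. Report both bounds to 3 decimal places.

p₁ = P(outcome | exposed) = 1603/3729 = 0.42987
p₀ = P(outcome | unexposed) = 913/3512 = 0.25997
Under exogeneity alone the bounds on PN are max{0,(p₁−p₀)/p₁} ≤ PN ≤ min{1,(1−p₀)/p₁}.
  lower = (p₁ − p₀)/p₁ = 0.16991 / 0.42987 ≈ 0.3953
  upper = min{1, (1 − p₀)/p₁} = 0.74003 / 0.42987 ≈ 1.7215 → capped at 1

0.395 ≤ PN ≤ 1.000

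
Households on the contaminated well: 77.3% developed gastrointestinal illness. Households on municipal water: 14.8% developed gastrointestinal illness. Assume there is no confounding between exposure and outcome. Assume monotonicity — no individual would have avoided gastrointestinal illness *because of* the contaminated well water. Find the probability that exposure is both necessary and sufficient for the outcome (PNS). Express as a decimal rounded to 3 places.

PNS ≈ 0.625

p₁ = 0.773, p₀ = 0.148.
Under exogeneity and monotonicity, PNS = p₁ − p₀.
PNS = 0.773 − 0.148 = 0.625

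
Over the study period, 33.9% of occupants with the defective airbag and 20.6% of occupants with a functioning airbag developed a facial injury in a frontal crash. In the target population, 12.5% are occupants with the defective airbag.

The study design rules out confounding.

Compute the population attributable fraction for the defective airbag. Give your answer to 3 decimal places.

p₁ = 0.339, p₀ = 0.206.
Overall risk P(Y=1) = π·p₁ + (1−π)·p₀ = 0.125×0.339 + 0.875×0.206 = 0.22263.
Under exogeneity, PAF = [P(Y=1) − p₀] / P(Y=1).
PAF = (0.22263 − 0.206) / 0.22263 ≈ 0.0747

PAF ≈ 0.075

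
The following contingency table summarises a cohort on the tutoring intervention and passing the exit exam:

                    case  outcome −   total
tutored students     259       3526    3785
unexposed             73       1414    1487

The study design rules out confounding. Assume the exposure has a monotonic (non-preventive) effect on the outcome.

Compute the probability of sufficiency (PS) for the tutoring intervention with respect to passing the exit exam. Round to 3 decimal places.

PS ≈ 0.020

p₁ = P(outcome | exposed) = 259/3785 = 0.068428
p₀ = P(outcome | unexposed) = 73/1487 = 0.049092
Under exogeneity and monotonicity, PS = (p₁ − p₀) / (1 − p₀).
PS = (0.068428 − 0.049092) / (1 − 0.049092) = 0.019336 / 0.95091 ≈ 0.0203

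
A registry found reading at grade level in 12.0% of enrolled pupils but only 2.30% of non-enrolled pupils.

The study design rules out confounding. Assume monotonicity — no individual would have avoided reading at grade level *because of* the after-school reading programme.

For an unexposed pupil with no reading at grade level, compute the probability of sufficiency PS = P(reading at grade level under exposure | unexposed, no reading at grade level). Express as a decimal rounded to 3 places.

PS ≈ 0.099

p₁ = 0.12, p₀ = 0.023.
Under exogeneity and monotonicity, PS = (p₁ − p₀) / (1 − p₀).
PS = (0.12 − 0.023) / (1 − 0.023) = 0.097 / 0.977 ≈ 0.0993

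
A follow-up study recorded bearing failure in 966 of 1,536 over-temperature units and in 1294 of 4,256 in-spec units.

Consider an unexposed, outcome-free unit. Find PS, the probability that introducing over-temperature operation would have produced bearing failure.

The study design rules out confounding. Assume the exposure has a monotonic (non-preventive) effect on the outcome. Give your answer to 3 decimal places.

p₁ = P(outcome | exposed) = 966/1536 = 0.62891
p₀ = P(outcome | unexposed) = 1294/4256 = 0.30404
Under exogeneity and monotonicity, PS = (p₁ − p₀) / (1 − p₀).
PS = (0.62891 − 0.30404) / (1 − 0.30404) = 0.32486 / 0.69596 ≈ 0.4668

PS ≈ 0.467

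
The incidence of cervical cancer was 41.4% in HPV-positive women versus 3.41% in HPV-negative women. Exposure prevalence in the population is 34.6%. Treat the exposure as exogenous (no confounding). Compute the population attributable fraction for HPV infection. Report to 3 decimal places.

PAF ≈ 0.794

p₁ = 0.414, p₀ = 0.0341.
Overall risk P(Y=1) = π·p₁ + (1−π)·p₀ = 0.346×0.414 + 0.654×0.0341 = 0.16555.
Under exogeneity, PAF = [P(Y=1) − p₀] / P(Y=1).
PAF = (0.16555 − 0.0341) / 0.16555 ≈ 0.7940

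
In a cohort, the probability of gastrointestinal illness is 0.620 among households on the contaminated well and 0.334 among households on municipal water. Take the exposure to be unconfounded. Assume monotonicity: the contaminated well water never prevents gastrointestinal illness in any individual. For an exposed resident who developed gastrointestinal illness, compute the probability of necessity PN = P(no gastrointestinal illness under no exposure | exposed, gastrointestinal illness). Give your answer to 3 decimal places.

PN ≈ 0.461

Let p₁ = 0.62, p₀ = 0.334.
Under exogeneity and monotonicity, PN = (p₁ − p₀) / p₁.
PN = (0.62 − 0.334) / 0.62 = 0.286 / 0.62 ≈ 0.4613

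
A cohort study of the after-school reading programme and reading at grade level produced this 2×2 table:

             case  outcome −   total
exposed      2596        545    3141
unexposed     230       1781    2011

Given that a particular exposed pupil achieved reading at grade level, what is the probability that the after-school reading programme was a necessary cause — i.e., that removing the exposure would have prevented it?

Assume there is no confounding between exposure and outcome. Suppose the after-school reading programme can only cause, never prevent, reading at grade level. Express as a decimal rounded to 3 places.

PN ≈ 0.862

p₁ = P(outcome | exposed) = 2596/3141 = 0.82649
p₀ = P(outcome | unexposed) = 230/2011 = 0.11437
Under exogeneity and monotonicity, PN = (p₁ − p₀) / p₁.
PN = (0.82649 − 0.11437) / 0.82649 = 0.71212 / 0.82649 ≈ 0.8616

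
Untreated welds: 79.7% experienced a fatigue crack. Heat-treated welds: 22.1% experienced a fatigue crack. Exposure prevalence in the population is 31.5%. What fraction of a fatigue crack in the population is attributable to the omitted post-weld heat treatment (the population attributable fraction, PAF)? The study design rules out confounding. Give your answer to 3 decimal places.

PAF ≈ 0.451

p₁ = 0.797, p₀ = 0.221.
Overall risk P(Y=1) = π·p₁ + (1−π)·p₀ = 0.315×0.797 + 0.685×0.221 = 0.40244.
Under exogeneity, PAF = [P(Y=1) − p₀] / P(Y=1).
PAF = (0.40244 − 0.221) / 0.40244 ≈ 0.4508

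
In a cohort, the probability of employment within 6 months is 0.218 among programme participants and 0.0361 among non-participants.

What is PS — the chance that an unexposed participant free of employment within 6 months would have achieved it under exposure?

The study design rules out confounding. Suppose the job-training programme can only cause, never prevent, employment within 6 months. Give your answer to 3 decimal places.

Let p₁ = 0.218, p₀ = 0.0361.
Under exogeneity and monotonicity, PS = (p₁ − p₀) / (1 − p₀).
PS = (0.218 − 0.0361) / (1 − 0.0361) = 0.1819 / 0.9639 ≈ 0.1887

PS ≈ 0.189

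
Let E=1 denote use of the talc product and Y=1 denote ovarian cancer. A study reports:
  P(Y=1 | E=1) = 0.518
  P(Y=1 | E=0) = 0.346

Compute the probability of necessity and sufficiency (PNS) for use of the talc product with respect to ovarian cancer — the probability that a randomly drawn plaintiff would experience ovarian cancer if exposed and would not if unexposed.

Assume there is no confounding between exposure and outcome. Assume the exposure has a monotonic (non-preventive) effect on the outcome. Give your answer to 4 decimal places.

PNS ≈ 0.1720

Let p₁ = 0.518, p₀ = 0.346.
Under exogeneity and monotonicity, PNS = p₁ − p₀.
PNS = 0.518 − 0.346 = 0.172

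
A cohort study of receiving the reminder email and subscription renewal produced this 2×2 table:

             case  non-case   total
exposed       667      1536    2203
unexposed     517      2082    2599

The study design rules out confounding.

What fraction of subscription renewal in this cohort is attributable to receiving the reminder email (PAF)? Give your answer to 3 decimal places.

PAF ≈ 0.193

p₁ = P(outcome | exposed) = 667/2203 = 0.30277
p₀ = P(outcome | unexposed) = 517/2599 = 0.19892
Exposure prevalence π = 2203/4802 = 0.45877; overall risk P(Y=1) = 0.24656.
Under exogeneity, PAF = [P(Y=1) − p₀]/P(Y=1).
PAF = (0.24656 − 0.19892) / 0.24656 ≈ 0.1932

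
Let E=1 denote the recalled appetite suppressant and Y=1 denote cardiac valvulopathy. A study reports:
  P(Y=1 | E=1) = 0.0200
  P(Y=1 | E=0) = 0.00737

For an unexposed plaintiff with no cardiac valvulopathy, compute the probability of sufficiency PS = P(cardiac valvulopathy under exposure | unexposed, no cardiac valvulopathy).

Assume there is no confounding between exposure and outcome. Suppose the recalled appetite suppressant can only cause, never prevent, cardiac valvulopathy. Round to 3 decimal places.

Let p₁ = 0.02, p₀ = 0.00737.
Under exogeneity and monotonicity, PS = (p₁ − p₀) / (1 − p₀).
PS = (0.02 − 0.00737) / (1 − 0.00737) = 0.01263 / 0.99263 ≈ 0.0127

PS ≈ 0.013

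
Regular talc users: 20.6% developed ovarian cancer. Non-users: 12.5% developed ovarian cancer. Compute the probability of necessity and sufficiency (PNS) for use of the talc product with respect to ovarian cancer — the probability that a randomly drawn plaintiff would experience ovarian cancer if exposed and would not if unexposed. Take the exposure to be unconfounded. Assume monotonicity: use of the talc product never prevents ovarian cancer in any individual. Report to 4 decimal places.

p₁ = 0.206, p₀ = 0.125.
Under exogeneity and monotonicity, PNS = p₁ − p₀.
PNS = 0.206 − 0.125 = 0.081

PNS ≈ 0.0810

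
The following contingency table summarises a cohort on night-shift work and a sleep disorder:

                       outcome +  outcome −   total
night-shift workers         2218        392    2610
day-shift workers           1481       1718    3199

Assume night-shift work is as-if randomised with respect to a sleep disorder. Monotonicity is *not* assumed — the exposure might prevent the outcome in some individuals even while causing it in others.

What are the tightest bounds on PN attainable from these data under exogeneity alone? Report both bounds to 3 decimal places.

0.455 ≤ PN ≤ 0.632

p₁ = P(outcome | exposed) = 2218/2610 = 0.84981
p₀ = P(outcome | unexposed) = 1481/3199 = 0.46296
Under exogeneity alone the bounds on PN are max{0,(p₁−p₀)/p₁} ≤ PN ≤ min{1,(1−p₀)/p₁}.
  lower = (p₁ − p₀)/p₁ = 0.38685 / 0.84981 ≈ 0.4552
  upper = min{1, (1 − p₀)/p₁} = 0.53704 / 0.84981 ≈ 0.6320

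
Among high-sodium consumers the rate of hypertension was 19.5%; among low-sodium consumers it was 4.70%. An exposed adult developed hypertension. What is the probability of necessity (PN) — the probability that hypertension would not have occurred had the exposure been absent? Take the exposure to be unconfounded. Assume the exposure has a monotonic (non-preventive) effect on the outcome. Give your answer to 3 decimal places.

p₁ = 0.195, p₀ = 0.047.
Under exogeneity and monotonicity, PN = (p₁ − p₀) / p₁.
PN = (0.195 − 0.047) / 0.195 = 0.148 / 0.195 ≈ 0.7590

PN ≈ 0.759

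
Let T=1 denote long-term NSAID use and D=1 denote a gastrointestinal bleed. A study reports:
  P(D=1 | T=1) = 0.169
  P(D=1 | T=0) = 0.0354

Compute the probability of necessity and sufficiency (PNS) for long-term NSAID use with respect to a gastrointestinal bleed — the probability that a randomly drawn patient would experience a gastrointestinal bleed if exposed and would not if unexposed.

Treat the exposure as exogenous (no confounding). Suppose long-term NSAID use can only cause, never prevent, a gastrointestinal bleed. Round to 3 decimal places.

Let p₁ = 0.169, p₀ = 0.0354.
Under exogeneity and monotonicity, PNS = p₁ − p₀.
PNS = 0.169 − 0.0354 = 0.1336

PNS ≈ 0.134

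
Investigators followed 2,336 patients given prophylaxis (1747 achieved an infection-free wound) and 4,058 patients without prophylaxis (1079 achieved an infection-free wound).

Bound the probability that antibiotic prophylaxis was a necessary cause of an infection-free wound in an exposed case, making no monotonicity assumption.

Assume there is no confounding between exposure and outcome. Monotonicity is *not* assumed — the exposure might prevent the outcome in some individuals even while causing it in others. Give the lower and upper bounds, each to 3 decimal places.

p₁ = P(outcome | exposed) = 1747/2336 = 0.74786
p₀ = P(outcome | unexposed) = 1079/4058 = 0.26589
Under exogeneity alone the bounds on PN are max{0,(p₁−p₀)/p₁} ≤ PN ≤ min{1,(1−p₀)/p₁}.
  lower = (p₁ − p₀)/p₁ = 0.48197 / 0.74786 ≈ 0.6445
  upper = min{1, (1 − p₀)/p₁} = 0.73411 / 0.74786 ≈ 0.9816

0.644 ≤ PN ≤ 0.982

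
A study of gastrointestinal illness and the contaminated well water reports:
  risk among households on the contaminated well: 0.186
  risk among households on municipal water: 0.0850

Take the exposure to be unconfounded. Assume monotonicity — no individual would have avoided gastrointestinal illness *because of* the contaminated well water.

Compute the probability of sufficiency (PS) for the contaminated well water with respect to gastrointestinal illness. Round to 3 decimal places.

PS ≈ 0.110

Let p₁ = 0.186, p₀ = 0.085.
Under exogeneity and monotonicity, PS = (p₁ − p₀) / (1 − p₀).
PS = (0.186 − 0.085) / (1 − 0.085) = 0.101 / 0.915 ≈ 0.1104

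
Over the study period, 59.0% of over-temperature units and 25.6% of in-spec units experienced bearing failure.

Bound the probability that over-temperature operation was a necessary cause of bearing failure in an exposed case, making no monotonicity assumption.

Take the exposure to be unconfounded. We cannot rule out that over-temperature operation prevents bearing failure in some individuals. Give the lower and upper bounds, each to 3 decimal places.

0.566 ≤ PN ≤ 1.000

p₁ = 0.59, p₀ = 0.256.
Under exogeneity alone the bounds on PN are max{0,(p₁−p₀)/p₁} ≤ PN ≤ min{1,(1−p₀)/p₁}.
  lower = (p₁ − p₀)/p₁ = 0.334 / 0.59 ≈ 0.5661
  upper = min{1, (1 − p₀)/p₁} = 0.744 / 0.59 ≈ 1.2610 → capped at 1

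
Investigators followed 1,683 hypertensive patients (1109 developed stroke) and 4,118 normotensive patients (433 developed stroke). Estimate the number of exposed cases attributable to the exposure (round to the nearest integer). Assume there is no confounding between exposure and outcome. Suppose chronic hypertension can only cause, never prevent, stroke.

p₁ = P(outcome | exposed) = 1109/1683 = 0.65894
p₀ = P(outcome | unexposed) = 433/4118 = 0.10515
PN = (p₁ − p₀)/p₁ = (0.65894 − 0.10515) / 0.65894 ≈ 0.84043.
Attributable cases ≈ PN × (exposed cases) = 0.84043 × 1109 ≈ 932.04.

about 932 cases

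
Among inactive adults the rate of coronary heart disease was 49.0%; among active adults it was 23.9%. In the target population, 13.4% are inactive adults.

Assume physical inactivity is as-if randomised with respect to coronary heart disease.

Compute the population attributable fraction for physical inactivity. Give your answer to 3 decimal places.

PAF ≈ 0.123

p₁ = 0.49, p₀ = 0.239.
Overall risk P(Y=1) = π·p₁ + (1−π)·p₀ = 0.134×0.49 + 0.866×0.239 = 0.27263.
Under exogeneity, PAF = [P(Y=1) − p₀] / P(Y=1).
PAF = (0.27263 − 0.239) / 0.27263 ≈ 0.1234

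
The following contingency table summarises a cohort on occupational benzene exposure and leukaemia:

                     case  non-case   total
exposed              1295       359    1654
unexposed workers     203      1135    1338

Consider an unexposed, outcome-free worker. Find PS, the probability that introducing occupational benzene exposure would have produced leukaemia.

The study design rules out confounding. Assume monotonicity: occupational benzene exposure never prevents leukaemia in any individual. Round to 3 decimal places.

p₁ = P(outcome | exposed) = 1295/1654 = 0.78295
p₀ = P(outcome | unexposed) = 203/1338 = 0.15172
Under exogeneity and monotonicity, PS = (p₁ − p₀)/(1 − p₀).
PS = (0.78295 − 0.15172) / 0.84828 ≈ 0.7441

PS ≈ 0.744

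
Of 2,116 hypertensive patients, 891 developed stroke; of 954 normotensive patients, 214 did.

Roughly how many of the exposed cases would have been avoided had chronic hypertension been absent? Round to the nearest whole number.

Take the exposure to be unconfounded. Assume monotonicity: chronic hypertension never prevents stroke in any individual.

about 416 cases

p₁ = P(outcome | exposed) = 891/2116 = 0.42108
p₀ = P(outcome | unexposed) = 214/954 = 0.22432
PN = (p₁ − p₀)/p₁ = (0.42108 − 0.22432) / 0.42108 ≈ 0.46727.
Attributable cases ≈ PN × (exposed cases) = 0.46727 × 891 ≈ 416.34.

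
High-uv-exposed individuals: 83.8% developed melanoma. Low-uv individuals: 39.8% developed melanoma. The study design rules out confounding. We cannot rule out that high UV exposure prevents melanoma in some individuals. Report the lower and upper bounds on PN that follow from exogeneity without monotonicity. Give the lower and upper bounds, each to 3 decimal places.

p₁ = 0.838, p₀ = 0.398.
Under exogeneity alone the bounds on PN are max{0,(p₁−p₀)/p₁} ≤ PN ≤ min{1,(1−p₀)/p₁}.
  lower = (p₁ − p₀)/p₁ = 0.44 / 0.838 ≈ 0.5251
  upper = min{1, (1 − p₀)/p₁} = 0.602 / 0.838 ≈ 0.7184

0.525 ≤ PN ≤ 0.718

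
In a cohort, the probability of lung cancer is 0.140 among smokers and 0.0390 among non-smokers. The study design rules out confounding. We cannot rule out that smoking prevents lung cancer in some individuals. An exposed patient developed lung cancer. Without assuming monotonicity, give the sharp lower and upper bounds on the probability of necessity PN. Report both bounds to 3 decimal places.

0.721 ≤ PN ≤ 1.000

Let p₁ = 0.14, p₀ = 0.039.
Under exogeneity alone the bounds on PN are max{0,(p₁−p₀)/p₁} ≤ PN ≤ min{1,(1−p₀)/p₁}.
  lower = (p₁ − p₀)/p₁ = 0.101 / 0.14 ≈ 0.7214
  upper = min{1, (1 − p₀)/p₁} = 0.961 / 0.14 ≈ 6.8643 → capped at 1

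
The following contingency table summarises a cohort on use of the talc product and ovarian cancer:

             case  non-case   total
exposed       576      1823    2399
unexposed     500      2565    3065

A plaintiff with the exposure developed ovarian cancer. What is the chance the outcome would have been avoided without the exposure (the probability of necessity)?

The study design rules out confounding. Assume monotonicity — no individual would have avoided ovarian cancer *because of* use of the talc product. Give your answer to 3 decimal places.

PN ≈ 0.321

p₁ = P(outcome | exposed) = 576/2399 = 0.2401
p₀ = P(outcome | unexposed) = 500/3065 = 0.16313
Under exogeneity and monotonicity, PN = (p₁ − p₀)/p₁.
PN = (0.2401 − 0.16313) / 0.2401 ≈ 0.3206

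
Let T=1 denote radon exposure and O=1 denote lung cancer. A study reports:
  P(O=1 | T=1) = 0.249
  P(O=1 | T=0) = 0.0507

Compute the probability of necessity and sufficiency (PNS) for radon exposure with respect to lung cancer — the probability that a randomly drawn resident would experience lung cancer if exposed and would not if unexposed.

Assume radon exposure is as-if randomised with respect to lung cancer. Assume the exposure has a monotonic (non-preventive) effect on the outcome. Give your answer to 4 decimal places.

Let p₁ = 0.249, p₀ = 0.0507.
Under exogeneity and monotonicity, PNS = p₁ − p₀.
PNS = 0.249 − 0.0507 = 0.1983

PNS ≈ 0.1983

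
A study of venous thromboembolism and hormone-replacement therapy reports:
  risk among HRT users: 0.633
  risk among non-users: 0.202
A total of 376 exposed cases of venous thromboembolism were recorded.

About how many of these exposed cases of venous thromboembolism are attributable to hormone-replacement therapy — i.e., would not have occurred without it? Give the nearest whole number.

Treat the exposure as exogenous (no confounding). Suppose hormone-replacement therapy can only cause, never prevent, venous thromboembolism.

Let p₁ = 0.633, p₀ = 0.202.
PN = (p₁ − p₀)/p₁ = (0.633 − 0.202) / 0.633 ≈ 0.68088.
Attributable cases ≈ PN × (exposed cases) = 0.68088 × 376 ≈ 256.01.

about 256 cases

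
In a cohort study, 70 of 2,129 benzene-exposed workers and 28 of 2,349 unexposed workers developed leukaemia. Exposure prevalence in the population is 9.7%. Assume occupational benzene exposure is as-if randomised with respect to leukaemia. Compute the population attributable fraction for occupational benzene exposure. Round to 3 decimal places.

p₁ = P(outcome | exposed) = 70/2129 = 0.032879
p₀ = P(outcome | unexposed) = 28/2349 = 0.01192
Overall risk P(Y=1) = π·p₁ + (1−π)·p₀ = 0.097×0.032879 + 0.903×0.01192 = 0.013953.
Under exogeneity, PAF = [P(Y=1) − p₀] / P(Y=1).
PAF = (0.013953 − 0.01192) / 0.013953 ≈ 0.1457

PAF ≈ 0.146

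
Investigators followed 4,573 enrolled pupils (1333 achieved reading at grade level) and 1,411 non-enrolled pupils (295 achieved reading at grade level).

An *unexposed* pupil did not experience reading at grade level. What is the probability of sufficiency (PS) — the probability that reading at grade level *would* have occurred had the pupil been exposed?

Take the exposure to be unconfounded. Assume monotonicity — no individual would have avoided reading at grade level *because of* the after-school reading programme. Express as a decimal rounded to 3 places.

p₁ = P(outcome | exposed) = 1333/4573 = 0.29149
p₀ = P(outcome | unexposed) = 295/1411 = 0.20907
Under exogeneity and monotonicity, PS = (p₁ − p₀) / (1 − p₀).
PS = (0.29149 − 0.20907) / (1 − 0.20907) = 0.082422 / 0.79093 ≈ 0.1042

PS ≈ 0.104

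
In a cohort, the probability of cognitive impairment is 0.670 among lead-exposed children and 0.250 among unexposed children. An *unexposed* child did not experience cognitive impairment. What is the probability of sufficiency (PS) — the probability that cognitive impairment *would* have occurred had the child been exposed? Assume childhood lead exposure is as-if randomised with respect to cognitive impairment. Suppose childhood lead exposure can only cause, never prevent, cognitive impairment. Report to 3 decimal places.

Let p₁ = 0.67, p₀ = 0.25.
Under exogeneity and monotonicity, PS = (p₁ − p₀) / (1 − p₀).
PS = (0.67 − 0.25) / (1 − 0.25) = 0.42 / 0.75 ≈ 0.5600

PS ≈ 0.560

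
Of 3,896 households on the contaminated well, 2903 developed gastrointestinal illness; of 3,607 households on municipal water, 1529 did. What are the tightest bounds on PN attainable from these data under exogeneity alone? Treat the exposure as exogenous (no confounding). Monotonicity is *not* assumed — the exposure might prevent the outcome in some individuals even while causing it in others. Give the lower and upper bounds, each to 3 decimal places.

p₁ = P(outcome | exposed) = 2903/3896 = 0.74512
p₀ = P(outcome | unexposed) = 1529/3607 = 0.4239
Under exogeneity alone the bounds on PN are max{0,(p₁−p₀)/p₁} ≤ PN ≤ min{1,(1−p₀)/p₁}.
  lower = (p₁ − p₀)/p₁ = 0.32123 / 0.74512 ≈ 0.4311
  upper = min{1, (1 − p₀)/p₁} = 0.5761 / 0.74512 ≈ 0.7732

0.431 ≤ PN ≤ 0.773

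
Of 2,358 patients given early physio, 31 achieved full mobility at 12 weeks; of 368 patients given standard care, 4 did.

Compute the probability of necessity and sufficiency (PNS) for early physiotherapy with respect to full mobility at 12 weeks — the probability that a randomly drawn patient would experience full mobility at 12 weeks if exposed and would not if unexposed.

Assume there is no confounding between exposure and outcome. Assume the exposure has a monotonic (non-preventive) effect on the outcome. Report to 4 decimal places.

PNS ≈ 0.0023

p₁ = P(outcome | exposed) = 31/2358 = 0.013147
p₀ = P(outcome | unexposed) = 4/368 = 0.01087
Under exogeneity and monotonicity, PNS = p₁ − p₀.
PNS = 0.013147 − 0.01087 = 0.0022772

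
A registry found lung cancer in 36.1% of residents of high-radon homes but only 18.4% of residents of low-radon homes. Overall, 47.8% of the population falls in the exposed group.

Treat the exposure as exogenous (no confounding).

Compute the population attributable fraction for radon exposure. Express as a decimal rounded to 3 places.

p₁ = 0.361, p₀ = 0.184.
Overall risk P(Y=1) = π·p₁ + (1−π)·p₀ = 0.478×0.361 + 0.522×0.184 = 0.26861.
Under exogeneity, PAF = [P(Y=1) − p₀] / P(Y=1).
PAF = (0.26861 − 0.184) / 0.26861 ≈ 0.3150

PAF ≈ 0.315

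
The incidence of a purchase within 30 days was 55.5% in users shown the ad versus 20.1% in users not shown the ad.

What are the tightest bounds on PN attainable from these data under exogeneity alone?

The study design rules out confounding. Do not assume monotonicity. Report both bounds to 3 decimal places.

0.638 ≤ PN ≤ 1.000

p₁ = 0.555, p₀ = 0.201.
Under exogeneity alone the bounds on PN are max{0,(p₁−p₀)/p₁} ≤ PN ≤ min{1,(1−p₀)/p₁}.
  lower = (p₁ − p₀)/p₁ = 0.354 / 0.555 ≈ 0.6378
  upper = min{1, (1 − p₀)/p₁} = 0.799 / 0.555 ≈ 1.4396 → capped at 1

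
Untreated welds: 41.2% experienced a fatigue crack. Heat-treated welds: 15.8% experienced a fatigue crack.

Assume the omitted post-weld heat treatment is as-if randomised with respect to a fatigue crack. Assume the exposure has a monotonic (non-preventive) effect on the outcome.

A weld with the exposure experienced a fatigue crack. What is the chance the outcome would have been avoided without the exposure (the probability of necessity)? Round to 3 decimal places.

PN ≈ 0.617

p₁ = 0.412, p₀ = 0.158.
Under exogeneity and monotonicity, PN = (p₁ − p₀) / p₁.
PN = (0.412 − 0.158) / 0.412 = 0.254 / 0.412 ≈ 0.6165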